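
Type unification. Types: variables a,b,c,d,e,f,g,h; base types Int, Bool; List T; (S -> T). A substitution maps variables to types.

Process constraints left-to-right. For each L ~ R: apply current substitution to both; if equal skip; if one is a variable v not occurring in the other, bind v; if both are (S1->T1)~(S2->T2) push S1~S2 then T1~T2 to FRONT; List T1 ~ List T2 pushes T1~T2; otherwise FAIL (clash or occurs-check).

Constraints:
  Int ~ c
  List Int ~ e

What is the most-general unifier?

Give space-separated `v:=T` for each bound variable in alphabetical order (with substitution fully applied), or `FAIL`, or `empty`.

step 1: unify Int ~ c  [subst: {-} | 1 pending]
  bind c := Int
step 2: unify List Int ~ e  [subst: {c:=Int} | 0 pending]
  bind e := List Int

Answer: c:=Int e:=List Int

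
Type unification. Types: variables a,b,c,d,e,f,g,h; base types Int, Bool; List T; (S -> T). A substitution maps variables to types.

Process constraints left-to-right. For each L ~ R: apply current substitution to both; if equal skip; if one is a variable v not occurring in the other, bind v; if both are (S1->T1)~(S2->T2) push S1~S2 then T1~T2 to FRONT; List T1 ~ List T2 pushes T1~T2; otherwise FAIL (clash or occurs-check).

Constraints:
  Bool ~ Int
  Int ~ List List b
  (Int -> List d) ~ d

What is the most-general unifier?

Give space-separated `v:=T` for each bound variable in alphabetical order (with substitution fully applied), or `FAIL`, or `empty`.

step 1: unify Bool ~ Int  [subst: {-} | 2 pending]
  clash: Bool vs Int

Answer: FAIL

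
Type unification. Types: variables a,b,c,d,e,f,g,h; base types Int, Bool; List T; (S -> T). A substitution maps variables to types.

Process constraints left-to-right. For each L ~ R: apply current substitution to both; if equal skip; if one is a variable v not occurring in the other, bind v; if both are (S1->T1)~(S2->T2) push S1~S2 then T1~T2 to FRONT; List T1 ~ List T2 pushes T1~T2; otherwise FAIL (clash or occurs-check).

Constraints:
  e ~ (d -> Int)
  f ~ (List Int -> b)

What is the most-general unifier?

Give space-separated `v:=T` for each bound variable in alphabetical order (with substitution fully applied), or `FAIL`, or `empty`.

step 1: unify e ~ (d -> Int)  [subst: {-} | 1 pending]
  bind e := (d -> Int)
step 2: unify f ~ (List Int -> b)  [subst: {e:=(d -> Int)} | 0 pending]
  bind f := (List Int -> b)

Answer: e:=(d -> Int) f:=(List Int -> b)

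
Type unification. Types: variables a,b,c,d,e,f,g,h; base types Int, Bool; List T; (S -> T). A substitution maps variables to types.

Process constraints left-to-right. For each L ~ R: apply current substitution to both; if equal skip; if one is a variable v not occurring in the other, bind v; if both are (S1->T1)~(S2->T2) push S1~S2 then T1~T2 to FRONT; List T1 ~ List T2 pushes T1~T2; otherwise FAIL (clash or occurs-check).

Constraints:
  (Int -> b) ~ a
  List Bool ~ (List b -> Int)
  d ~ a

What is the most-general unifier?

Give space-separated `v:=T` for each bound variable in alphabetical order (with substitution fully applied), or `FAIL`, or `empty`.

Answer: FAIL

Derivation:
step 1: unify (Int -> b) ~ a  [subst: {-} | 2 pending]
  bind a := (Int -> b)
step 2: unify List Bool ~ (List b -> Int)  [subst: {a:=(Int -> b)} | 1 pending]
  clash: List Bool vs (List b -> Int)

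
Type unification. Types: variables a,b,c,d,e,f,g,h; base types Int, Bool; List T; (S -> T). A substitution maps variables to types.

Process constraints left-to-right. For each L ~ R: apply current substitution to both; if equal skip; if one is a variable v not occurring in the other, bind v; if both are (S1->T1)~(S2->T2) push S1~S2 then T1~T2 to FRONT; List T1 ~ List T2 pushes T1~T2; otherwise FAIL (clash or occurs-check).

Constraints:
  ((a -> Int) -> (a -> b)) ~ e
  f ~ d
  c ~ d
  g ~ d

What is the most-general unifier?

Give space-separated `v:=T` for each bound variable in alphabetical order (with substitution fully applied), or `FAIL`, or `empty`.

step 1: unify ((a -> Int) -> (a -> b)) ~ e  [subst: {-} | 3 pending]
  bind e := ((a -> Int) -> (a -> b))
step 2: unify f ~ d  [subst: {e:=((a -> Int) -> (a -> b))} | 2 pending]
  bind f := d
step 3: unify c ~ d  [subst: {e:=((a -> Int) -> (a -> b)), f:=d} | 1 pending]
  bind c := d
step 4: unify g ~ d  [subst: {e:=((a -> Int) -> (a -> b)), f:=d, c:=d} | 0 pending]
  bind g := d

Answer: c:=d e:=((a -> Int) -> (a -> b)) f:=d g:=d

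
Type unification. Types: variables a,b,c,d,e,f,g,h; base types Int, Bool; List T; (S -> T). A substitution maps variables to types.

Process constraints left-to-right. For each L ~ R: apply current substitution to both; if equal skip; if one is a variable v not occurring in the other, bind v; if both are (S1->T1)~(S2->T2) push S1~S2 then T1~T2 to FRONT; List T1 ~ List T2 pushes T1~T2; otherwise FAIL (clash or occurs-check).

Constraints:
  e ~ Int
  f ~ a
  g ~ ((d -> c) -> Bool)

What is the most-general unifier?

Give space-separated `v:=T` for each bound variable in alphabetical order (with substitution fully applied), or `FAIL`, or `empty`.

step 1: unify e ~ Int  [subst: {-} | 2 pending]
  bind e := Int
step 2: unify f ~ a  [subst: {e:=Int} | 1 pending]
  bind f := a
step 3: unify g ~ ((d -> c) -> Bool)  [subst: {e:=Int, f:=a} | 0 pending]
  bind g := ((d -> c) -> Bool)

Answer: e:=Int f:=a g:=((d -> c) -> Bool)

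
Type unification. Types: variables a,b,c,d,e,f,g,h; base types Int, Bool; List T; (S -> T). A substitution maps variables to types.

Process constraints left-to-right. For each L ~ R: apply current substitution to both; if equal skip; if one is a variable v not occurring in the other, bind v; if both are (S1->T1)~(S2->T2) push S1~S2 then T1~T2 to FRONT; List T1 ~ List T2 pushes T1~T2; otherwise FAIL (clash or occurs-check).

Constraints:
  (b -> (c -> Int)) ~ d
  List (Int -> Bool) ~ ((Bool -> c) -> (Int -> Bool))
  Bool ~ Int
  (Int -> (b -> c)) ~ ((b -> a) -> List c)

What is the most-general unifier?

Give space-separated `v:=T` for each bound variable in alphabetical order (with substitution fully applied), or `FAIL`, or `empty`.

Answer: FAIL

Derivation:
step 1: unify (b -> (c -> Int)) ~ d  [subst: {-} | 3 pending]
  bind d := (b -> (c -> Int))
step 2: unify List (Int -> Bool) ~ ((Bool -> c) -> (Int -> Bool))  [subst: {d:=(b -> (c -> Int))} | 2 pending]
  clash: List (Int -> Bool) vs ((Bool -> c) -> (Int -> Bool))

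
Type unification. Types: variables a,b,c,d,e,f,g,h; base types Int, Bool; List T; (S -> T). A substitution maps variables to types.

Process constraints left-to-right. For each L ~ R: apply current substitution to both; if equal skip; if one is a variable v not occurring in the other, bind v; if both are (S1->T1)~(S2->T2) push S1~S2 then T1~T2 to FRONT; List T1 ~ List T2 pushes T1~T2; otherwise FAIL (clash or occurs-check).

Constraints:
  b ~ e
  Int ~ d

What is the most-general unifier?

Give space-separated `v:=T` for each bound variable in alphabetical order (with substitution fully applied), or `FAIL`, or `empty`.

step 1: unify b ~ e  [subst: {-} | 1 pending]
  bind b := e
step 2: unify Int ~ d  [subst: {b:=e} | 0 pending]
  bind d := Int

Answer: b:=e d:=Int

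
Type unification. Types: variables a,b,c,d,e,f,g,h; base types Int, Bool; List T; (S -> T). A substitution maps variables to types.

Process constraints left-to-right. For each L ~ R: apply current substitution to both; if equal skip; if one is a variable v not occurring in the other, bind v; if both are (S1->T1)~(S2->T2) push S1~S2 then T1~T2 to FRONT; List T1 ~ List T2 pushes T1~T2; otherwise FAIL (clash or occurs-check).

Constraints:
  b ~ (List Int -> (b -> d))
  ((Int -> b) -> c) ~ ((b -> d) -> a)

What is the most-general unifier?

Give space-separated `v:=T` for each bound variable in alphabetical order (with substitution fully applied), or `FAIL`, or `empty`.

Answer: FAIL

Derivation:
step 1: unify b ~ (List Int -> (b -> d))  [subst: {-} | 1 pending]
  occurs-check fail: b in (List Int -> (b -> d))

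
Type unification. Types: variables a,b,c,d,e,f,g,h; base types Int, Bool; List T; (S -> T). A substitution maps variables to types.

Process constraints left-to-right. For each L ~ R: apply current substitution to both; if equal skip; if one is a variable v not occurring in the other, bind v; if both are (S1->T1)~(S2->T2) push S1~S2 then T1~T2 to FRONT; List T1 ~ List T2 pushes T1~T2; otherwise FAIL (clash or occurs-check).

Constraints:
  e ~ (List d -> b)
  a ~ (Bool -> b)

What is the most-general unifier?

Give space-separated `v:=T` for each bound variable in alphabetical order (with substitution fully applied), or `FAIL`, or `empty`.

Answer: a:=(Bool -> b) e:=(List d -> b)

Derivation:
step 1: unify e ~ (List d -> b)  [subst: {-} | 1 pending]
  bind e := (List d -> b)
step 2: unify a ~ (Bool -> b)  [subst: {e:=(List d -> b)} | 0 pending]
  bind a := (Bool -> b)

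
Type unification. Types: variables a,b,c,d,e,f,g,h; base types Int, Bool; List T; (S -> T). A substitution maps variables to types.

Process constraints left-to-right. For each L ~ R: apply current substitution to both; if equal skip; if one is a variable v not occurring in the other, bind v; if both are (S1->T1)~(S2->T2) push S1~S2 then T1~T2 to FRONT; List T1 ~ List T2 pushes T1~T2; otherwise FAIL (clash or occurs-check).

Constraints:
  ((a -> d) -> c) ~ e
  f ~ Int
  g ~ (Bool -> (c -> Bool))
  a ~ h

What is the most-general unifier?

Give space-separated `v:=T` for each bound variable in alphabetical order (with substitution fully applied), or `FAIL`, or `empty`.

Answer: a:=h e:=((h -> d) -> c) f:=Int g:=(Bool -> (c -> Bool))

Derivation:
step 1: unify ((a -> d) -> c) ~ e  [subst: {-} | 3 pending]
  bind e := ((a -> d) -> c)
step 2: unify f ~ Int  [subst: {e:=((a -> d) -> c)} | 2 pending]
  bind f := Int
step 3: unify g ~ (Bool -> (c -> Bool))  [subst: {e:=((a -> d) -> c), f:=Int} | 1 pending]
  bind g := (Bool -> (c -> Bool))
step 4: unify a ~ h  [subst: {e:=((a -> d) -> c), f:=Int, g:=(Bool -> (c -> Bool))} | 0 pending]
  bind a := h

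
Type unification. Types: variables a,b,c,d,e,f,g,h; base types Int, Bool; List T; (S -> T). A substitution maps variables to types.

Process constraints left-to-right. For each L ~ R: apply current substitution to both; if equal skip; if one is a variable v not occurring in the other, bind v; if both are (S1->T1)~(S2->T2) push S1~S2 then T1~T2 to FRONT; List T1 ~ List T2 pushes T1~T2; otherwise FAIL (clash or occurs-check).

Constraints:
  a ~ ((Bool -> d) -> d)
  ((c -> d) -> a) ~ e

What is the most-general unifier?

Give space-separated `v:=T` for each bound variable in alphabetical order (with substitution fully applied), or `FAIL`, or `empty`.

step 1: unify a ~ ((Bool -> d) -> d)  [subst: {-} | 1 pending]
  bind a := ((Bool -> d) -> d)
step 2: unify ((c -> d) -> ((Bool -> d) -> d)) ~ e  [subst: {a:=((Bool -> d) -> d)} | 0 pending]
  bind e := ((c -> d) -> ((Bool -> d) -> d))

Answer: a:=((Bool -> d) -> d) e:=((c -> d) -> ((Bool -> d) -> d))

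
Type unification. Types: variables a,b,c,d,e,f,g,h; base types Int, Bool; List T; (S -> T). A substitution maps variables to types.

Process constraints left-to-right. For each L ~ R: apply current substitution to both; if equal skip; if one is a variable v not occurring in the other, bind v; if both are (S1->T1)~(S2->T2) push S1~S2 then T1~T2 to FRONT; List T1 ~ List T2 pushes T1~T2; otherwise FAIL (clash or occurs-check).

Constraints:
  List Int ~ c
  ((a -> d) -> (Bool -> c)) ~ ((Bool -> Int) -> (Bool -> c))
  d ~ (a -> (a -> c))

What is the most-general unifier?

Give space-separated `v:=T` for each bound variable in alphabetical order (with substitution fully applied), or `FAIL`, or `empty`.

Answer: FAIL

Derivation:
step 1: unify List Int ~ c  [subst: {-} | 2 pending]
  bind c := List Int
step 2: unify ((a -> d) -> (Bool -> List Int)) ~ ((Bool -> Int) -> (Bool -> List Int))  [subst: {c:=List Int} | 1 pending]
  -> decompose arrow: push (a -> d)~(Bool -> Int), (Bool -> List Int)~(Bool -> List Int)
step 3: unify (a -> d) ~ (Bool -> Int)  [subst: {c:=List Int} | 2 pending]
  -> decompose arrow: push a~Bool, d~Int
step 4: unify a ~ Bool  [subst: {c:=List Int} | 3 pending]
  bind a := Bool
step 5: unify d ~ Int  [subst: {c:=List Int, a:=Bool} | 2 pending]
  bind d := Int
step 6: unify (Bool -> List Int) ~ (Bool -> List Int)  [subst: {c:=List Int, a:=Bool, d:=Int} | 1 pending]
  -> identical, skip
step 7: unify Int ~ (Bool -> (Bool -> List Int))  [subst: {c:=List Int, a:=Bool, d:=Int} | 0 pending]
  clash: Int vs (Bool -> (Bool -> List Int))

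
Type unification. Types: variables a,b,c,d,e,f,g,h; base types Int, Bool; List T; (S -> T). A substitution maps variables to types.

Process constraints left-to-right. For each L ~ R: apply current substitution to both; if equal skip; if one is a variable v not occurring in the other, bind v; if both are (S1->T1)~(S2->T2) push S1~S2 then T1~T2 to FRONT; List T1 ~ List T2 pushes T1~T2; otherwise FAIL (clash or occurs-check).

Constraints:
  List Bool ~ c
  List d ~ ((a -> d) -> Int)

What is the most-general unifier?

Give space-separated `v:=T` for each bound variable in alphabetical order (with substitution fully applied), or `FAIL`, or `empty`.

Answer: FAIL

Derivation:
step 1: unify List Bool ~ c  [subst: {-} | 1 pending]
  bind c := List Bool
step 2: unify List d ~ ((a -> d) -> Int)  [subst: {c:=List Bool} | 0 pending]
  clash: List d vs ((a -> d) -> Int)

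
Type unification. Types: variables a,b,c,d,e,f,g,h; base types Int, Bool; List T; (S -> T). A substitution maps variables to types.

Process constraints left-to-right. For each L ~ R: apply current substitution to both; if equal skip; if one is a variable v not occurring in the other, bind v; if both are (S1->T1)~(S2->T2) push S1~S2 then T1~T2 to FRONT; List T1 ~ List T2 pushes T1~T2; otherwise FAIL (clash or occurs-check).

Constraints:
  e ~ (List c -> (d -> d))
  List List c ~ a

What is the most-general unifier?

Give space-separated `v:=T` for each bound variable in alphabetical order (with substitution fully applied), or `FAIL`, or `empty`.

Answer: a:=List List c e:=(List c -> (d -> d))

Derivation:
step 1: unify e ~ (List c -> (d -> d))  [subst: {-} | 1 pending]
  bind e := (List c -> (d -> d))
step 2: unify List List c ~ a  [subst: {e:=(List c -> (d -> d))} | 0 pending]
  bind a := List List c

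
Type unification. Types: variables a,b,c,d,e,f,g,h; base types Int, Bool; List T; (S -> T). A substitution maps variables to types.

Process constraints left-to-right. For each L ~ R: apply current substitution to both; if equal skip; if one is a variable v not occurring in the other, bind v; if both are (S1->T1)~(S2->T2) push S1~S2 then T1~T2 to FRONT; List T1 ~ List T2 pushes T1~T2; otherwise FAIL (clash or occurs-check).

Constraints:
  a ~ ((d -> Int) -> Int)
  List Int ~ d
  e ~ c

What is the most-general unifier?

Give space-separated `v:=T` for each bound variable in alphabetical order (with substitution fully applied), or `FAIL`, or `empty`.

Answer: a:=((List Int -> Int) -> Int) d:=List Int e:=c

Derivation:
step 1: unify a ~ ((d -> Int) -> Int)  [subst: {-} | 2 pending]
  bind a := ((d -> Int) -> Int)
step 2: unify List Int ~ d  [subst: {a:=((d -> Int) -> Int)} | 1 pending]
  bind d := List Int
step 3: unify e ~ c  [subst: {a:=((d -> Int) -> Int), d:=List Int} | 0 pending]
  bind e := c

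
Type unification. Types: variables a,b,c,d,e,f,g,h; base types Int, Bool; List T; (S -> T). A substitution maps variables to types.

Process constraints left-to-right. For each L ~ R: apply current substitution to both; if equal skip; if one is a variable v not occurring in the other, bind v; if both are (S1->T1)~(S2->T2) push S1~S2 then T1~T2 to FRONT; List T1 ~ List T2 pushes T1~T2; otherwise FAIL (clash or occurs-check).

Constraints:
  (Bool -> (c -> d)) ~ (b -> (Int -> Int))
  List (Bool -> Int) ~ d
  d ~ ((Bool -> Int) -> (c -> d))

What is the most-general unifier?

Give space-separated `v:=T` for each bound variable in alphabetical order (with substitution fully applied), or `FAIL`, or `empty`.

Answer: FAIL

Derivation:
step 1: unify (Bool -> (c -> d)) ~ (b -> (Int -> Int))  [subst: {-} | 2 pending]
  -> decompose arrow: push Bool~b, (c -> d)~(Int -> Int)
step 2: unify Bool ~ b  [subst: {-} | 3 pending]
  bind b := Bool
step 3: unify (c -> d) ~ (Int -> Int)  [subst: {b:=Bool} | 2 pending]
  -> decompose arrow: push c~Int, d~Int
step 4: unify c ~ Int  [subst: {b:=Bool} | 3 pending]
  bind c := Int
step 5: unify d ~ Int  [subst: {b:=Bool, c:=Int} | 2 pending]
  bind d := Int
step 6: unify List (Bool -> Int) ~ Int  [subst: {b:=Bool, c:=Int, d:=Int} | 1 pending]
  clash: List (Bool -> Int) vs Int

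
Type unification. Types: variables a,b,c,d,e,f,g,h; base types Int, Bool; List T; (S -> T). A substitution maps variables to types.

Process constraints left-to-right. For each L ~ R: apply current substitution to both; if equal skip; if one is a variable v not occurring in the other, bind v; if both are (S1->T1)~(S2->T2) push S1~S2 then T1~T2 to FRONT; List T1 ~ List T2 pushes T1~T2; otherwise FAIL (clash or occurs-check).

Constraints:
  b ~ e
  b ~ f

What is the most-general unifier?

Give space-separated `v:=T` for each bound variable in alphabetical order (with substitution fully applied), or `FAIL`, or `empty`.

step 1: unify b ~ e  [subst: {-} | 1 pending]
  bind b := e
step 2: unify e ~ f  [subst: {b:=e} | 0 pending]
  bind e := f

Answer: b:=f e:=f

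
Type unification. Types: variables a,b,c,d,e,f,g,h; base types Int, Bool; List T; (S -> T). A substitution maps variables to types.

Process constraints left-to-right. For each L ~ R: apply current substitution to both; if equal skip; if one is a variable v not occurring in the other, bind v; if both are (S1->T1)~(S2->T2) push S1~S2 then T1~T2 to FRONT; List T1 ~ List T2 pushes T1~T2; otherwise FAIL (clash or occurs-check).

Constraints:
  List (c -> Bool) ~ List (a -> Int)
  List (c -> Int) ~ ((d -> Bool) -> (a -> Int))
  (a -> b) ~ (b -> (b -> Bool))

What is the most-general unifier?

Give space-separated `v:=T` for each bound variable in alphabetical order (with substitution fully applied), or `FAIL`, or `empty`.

Answer: FAIL

Derivation:
step 1: unify List (c -> Bool) ~ List (a -> Int)  [subst: {-} | 2 pending]
  -> decompose List: push (c -> Bool)~(a -> Int)
step 2: unify (c -> Bool) ~ (a -> Int)  [subst: {-} | 2 pending]
  -> decompose arrow: push c~a, Bool~Int
step 3: unify c ~ a  [subst: {-} | 3 pending]
  bind c := a
step 4: unify Bool ~ Int  [subst: {c:=a} | 2 pending]
  clash: Bool vs Int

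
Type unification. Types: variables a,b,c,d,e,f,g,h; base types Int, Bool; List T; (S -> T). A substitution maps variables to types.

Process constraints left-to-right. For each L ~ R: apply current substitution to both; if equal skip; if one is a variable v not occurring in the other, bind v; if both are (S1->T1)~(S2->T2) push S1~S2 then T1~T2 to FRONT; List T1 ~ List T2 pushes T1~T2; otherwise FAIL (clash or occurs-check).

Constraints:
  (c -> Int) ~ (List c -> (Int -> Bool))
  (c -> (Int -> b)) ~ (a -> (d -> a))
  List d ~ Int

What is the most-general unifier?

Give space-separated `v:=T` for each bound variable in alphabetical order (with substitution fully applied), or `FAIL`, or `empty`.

Answer: FAIL

Derivation:
step 1: unify (c -> Int) ~ (List c -> (Int -> Bool))  [subst: {-} | 2 pending]
  -> decompose arrow: push c~List c, Int~(Int -> Bool)
step 2: unify c ~ List c  [subst: {-} | 3 pending]
  occurs-check fail: c in List c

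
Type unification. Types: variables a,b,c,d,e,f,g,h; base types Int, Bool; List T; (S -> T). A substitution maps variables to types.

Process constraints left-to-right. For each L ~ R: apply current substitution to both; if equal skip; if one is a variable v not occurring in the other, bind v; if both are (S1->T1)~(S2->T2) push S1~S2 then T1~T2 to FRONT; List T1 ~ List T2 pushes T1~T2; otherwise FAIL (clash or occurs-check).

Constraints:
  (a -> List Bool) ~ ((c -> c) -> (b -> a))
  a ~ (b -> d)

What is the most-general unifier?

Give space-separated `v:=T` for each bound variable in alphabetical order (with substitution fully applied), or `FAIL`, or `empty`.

Answer: FAIL

Derivation:
step 1: unify (a -> List Bool) ~ ((c -> c) -> (b -> a))  [subst: {-} | 1 pending]
  -> decompose arrow: push a~(c -> c), List Bool~(b -> a)
step 2: unify a ~ (c -> c)  [subst: {-} | 2 pending]
  bind a := (c -> c)
step 3: unify List Bool ~ (b -> (c -> c))  [subst: {a:=(c -> c)} | 1 pending]
  clash: List Bool vs (b -> (c -> c))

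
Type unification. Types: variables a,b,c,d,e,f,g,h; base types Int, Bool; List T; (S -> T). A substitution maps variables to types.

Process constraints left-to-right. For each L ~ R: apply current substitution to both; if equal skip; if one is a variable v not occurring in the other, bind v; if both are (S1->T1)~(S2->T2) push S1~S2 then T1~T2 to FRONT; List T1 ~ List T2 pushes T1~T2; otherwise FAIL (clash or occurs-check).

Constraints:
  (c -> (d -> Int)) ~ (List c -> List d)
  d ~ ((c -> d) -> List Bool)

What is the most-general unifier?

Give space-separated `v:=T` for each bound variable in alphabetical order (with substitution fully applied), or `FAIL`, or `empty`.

step 1: unify (c -> (d -> Int)) ~ (List c -> List d)  [subst: {-} | 1 pending]
  -> decompose arrow: push c~List c, (d -> Int)~List d
step 2: unify c ~ List c  [subst: {-} | 2 pending]
  occurs-check fail: c in List c

Answer: FAIL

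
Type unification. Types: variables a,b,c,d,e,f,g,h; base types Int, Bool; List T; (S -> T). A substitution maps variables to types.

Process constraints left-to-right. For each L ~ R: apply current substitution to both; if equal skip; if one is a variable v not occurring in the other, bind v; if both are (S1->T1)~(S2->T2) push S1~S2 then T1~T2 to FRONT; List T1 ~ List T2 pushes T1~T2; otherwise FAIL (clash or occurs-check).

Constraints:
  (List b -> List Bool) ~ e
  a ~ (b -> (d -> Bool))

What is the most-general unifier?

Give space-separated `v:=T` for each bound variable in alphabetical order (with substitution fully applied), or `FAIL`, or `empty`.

Answer: a:=(b -> (d -> Bool)) e:=(List b -> List Bool)

Derivation:
step 1: unify (List b -> List Bool) ~ e  [subst: {-} | 1 pending]
  bind e := (List b -> List Bool)
step 2: unify a ~ (b -> (d -> Bool))  [subst: {e:=(List b -> List Bool)} | 0 pending]
  bind a := (b -> (d -> Bool))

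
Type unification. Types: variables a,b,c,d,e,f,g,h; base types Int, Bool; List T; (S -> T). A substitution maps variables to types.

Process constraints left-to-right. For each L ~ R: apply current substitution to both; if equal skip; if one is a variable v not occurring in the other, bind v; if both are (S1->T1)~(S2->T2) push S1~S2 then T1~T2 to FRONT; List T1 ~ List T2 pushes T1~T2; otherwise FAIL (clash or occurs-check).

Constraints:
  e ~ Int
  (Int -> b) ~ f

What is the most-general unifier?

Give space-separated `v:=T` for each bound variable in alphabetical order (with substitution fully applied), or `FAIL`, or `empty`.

Answer: e:=Int f:=(Int -> b)

Derivation:
step 1: unify e ~ Int  [subst: {-} | 1 pending]
  bind e := Int
step 2: unify (Int -> b) ~ f  [subst: {e:=Int} | 0 pending]
  bind f := (Int -> b)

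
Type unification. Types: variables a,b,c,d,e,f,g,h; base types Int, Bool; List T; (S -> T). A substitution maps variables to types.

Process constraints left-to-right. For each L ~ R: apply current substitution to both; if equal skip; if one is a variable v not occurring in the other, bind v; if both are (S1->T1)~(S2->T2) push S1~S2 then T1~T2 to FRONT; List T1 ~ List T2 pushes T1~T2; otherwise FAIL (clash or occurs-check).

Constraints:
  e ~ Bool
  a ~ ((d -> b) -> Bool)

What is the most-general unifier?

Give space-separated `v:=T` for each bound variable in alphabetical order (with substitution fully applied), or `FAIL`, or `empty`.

step 1: unify e ~ Bool  [subst: {-} | 1 pending]
  bind e := Bool
step 2: unify a ~ ((d -> b) -> Bool)  [subst: {e:=Bool} | 0 pending]
  bind a := ((d -> b) -> Bool)

Answer: a:=((d -> b) -> Bool) e:=Bool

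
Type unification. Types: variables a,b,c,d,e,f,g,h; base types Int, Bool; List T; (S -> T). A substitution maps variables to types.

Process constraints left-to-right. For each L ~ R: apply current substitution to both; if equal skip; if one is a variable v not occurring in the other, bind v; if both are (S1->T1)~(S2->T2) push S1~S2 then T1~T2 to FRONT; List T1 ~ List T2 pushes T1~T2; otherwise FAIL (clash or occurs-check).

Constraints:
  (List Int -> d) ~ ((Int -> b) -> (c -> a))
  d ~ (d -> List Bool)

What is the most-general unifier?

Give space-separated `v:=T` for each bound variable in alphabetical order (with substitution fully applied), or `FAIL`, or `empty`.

step 1: unify (List Int -> d) ~ ((Int -> b) -> (c -> a))  [subst: {-} | 1 pending]
  -> decompose arrow: push List Int~(Int -> b), d~(c -> a)
step 2: unify List Int ~ (Int -> b)  [subst: {-} | 2 pending]
  clash: List Int vs (Int -> b)

Answer: FAIL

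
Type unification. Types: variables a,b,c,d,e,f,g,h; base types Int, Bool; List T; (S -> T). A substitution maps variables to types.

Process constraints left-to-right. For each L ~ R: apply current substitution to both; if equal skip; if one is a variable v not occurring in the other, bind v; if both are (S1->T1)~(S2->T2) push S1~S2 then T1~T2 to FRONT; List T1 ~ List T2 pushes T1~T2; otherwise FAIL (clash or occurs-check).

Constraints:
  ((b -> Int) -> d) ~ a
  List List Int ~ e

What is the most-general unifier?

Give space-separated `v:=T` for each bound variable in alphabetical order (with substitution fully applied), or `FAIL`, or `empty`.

step 1: unify ((b -> Int) -> d) ~ a  [subst: {-} | 1 pending]
  bind a := ((b -> Int) -> d)
step 2: unify List List Int ~ e  [subst: {a:=((b -> Int) -> d)} | 0 pending]
  bind e := List List Int

Answer: a:=((b -> Int) -> d) e:=List List Int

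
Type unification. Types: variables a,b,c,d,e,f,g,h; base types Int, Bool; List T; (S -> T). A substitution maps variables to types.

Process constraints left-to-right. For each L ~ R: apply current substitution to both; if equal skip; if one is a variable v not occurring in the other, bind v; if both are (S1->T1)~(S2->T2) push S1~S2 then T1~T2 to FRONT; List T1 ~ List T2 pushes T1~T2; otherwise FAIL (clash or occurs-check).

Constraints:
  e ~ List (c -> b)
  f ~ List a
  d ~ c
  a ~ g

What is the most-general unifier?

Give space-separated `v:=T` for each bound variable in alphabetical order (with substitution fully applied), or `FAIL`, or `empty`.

step 1: unify e ~ List (c -> b)  [subst: {-} | 3 pending]
  bind e := List (c -> b)
step 2: unify f ~ List a  [subst: {e:=List (c -> b)} | 2 pending]
  bind f := List a
step 3: unify d ~ c  [subst: {e:=List (c -> b), f:=List a} | 1 pending]
  bind d := c
step 4: unify a ~ g  [subst: {e:=List (c -> b), f:=List a, d:=c} | 0 pending]
  bind a := g

Answer: a:=g d:=c e:=List (c -> b) f:=List g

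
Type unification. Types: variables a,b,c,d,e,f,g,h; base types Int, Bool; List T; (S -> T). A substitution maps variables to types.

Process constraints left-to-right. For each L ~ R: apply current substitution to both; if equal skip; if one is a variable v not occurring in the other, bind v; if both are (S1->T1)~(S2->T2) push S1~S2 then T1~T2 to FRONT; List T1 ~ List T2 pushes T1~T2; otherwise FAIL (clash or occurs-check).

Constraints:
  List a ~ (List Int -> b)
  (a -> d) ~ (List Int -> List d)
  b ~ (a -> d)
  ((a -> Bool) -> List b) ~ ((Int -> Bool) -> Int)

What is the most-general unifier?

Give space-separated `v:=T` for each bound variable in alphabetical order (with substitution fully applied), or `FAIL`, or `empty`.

step 1: unify List a ~ (List Int -> b)  [subst: {-} | 3 pending]
  clash: List a vs (List Int -> b)

Answer: FAIL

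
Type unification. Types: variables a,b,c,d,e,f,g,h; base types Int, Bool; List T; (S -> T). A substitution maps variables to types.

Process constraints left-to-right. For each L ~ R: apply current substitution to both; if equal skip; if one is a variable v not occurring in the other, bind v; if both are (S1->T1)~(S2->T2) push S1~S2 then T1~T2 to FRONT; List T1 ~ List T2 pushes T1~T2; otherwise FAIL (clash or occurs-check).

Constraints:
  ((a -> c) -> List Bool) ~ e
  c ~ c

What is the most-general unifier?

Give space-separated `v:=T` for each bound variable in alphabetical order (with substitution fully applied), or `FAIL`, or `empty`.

Answer: e:=((a -> c) -> List Bool)

Derivation:
step 1: unify ((a -> c) -> List Bool) ~ e  [subst: {-} | 1 pending]
  bind e := ((a -> c) -> List Bool)
step 2: unify c ~ c  [subst: {e:=((a -> c) -> List Bool)} | 0 pending]
  -> identical, skip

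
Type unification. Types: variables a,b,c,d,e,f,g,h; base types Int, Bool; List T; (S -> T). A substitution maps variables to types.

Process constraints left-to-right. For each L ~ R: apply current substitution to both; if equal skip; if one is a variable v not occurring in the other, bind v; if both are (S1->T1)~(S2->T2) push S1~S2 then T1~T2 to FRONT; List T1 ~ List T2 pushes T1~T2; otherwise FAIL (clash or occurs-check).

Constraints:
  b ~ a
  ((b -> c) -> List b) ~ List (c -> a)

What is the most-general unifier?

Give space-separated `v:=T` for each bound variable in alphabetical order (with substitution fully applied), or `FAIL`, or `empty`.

Answer: FAIL

Derivation:
step 1: unify b ~ a  [subst: {-} | 1 pending]
  bind b := a
step 2: unify ((a -> c) -> List a) ~ List (c -> a)  [subst: {b:=a} | 0 pending]
  clash: ((a -> c) -> List a) vs List (c -> a)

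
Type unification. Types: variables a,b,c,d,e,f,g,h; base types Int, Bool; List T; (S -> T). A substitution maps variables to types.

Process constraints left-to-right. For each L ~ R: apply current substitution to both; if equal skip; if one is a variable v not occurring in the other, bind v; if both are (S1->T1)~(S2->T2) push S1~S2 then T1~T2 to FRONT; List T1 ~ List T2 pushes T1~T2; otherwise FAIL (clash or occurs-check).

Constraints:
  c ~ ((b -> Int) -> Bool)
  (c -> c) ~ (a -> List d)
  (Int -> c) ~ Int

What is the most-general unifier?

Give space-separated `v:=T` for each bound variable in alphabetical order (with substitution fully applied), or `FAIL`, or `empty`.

step 1: unify c ~ ((b -> Int) -> Bool)  [subst: {-} | 2 pending]
  bind c := ((b -> Int) -> Bool)
step 2: unify (((b -> Int) -> Bool) -> ((b -> Int) -> Bool)) ~ (a -> List d)  [subst: {c:=((b -> Int) -> Bool)} | 1 pending]
  -> decompose arrow: push ((b -> Int) -> Bool)~a, ((b -> Int) -> Bool)~List d
step 3: unify ((b -> Int) -> Bool) ~ a  [subst: {c:=((b -> Int) -> Bool)} | 2 pending]
  bind a := ((b -> Int) -> Bool)
step 4: unify ((b -> Int) -> Bool) ~ List d  [subst: {c:=((b -> Int) -> Bool), a:=((b -> Int) -> Bool)} | 1 pending]
  clash: ((b -> Int) -> Bool) vs List d

Answer: FAIL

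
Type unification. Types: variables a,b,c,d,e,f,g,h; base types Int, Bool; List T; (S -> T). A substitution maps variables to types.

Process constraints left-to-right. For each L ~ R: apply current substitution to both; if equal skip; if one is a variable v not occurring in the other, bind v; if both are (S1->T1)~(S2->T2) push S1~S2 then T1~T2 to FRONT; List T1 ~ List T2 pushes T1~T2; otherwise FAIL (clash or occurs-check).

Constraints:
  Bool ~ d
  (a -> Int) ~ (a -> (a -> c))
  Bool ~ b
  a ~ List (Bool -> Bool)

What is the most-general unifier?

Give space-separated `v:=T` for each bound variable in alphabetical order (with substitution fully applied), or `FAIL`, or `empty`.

step 1: unify Bool ~ d  [subst: {-} | 3 pending]
  bind d := Bool
step 2: unify (a -> Int) ~ (a -> (a -> c))  [subst: {d:=Bool} | 2 pending]
  -> decompose arrow: push a~a, Int~(a -> c)
step 3: unify a ~ a  [subst: {d:=Bool} | 3 pending]
  -> identical, skip
step 4: unify Int ~ (a -> c)  [subst: {d:=Bool} | 2 pending]
  clash: Int vs (a -> c)

Answer: FAIL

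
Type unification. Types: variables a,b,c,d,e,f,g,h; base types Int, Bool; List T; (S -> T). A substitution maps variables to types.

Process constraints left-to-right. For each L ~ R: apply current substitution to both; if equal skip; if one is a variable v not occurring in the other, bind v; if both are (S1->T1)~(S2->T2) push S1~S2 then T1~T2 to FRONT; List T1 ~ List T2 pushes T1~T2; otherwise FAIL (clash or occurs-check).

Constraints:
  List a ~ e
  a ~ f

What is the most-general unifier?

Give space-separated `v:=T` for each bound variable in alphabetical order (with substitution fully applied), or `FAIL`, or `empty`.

step 1: unify List a ~ e  [subst: {-} | 1 pending]
  bind e := List a
step 2: unify a ~ f  [subst: {e:=List a} | 0 pending]
  bind a := f

Answer: a:=f e:=List f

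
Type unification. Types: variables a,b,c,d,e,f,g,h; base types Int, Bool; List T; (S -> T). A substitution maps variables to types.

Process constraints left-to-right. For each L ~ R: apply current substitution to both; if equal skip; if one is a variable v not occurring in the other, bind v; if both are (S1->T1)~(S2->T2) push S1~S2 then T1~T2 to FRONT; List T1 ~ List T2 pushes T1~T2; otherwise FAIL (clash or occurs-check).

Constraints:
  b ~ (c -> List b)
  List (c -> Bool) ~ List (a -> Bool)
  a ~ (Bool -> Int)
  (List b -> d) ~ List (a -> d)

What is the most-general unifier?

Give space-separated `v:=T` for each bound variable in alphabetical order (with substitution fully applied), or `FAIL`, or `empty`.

step 1: unify b ~ (c -> List b)  [subst: {-} | 3 pending]
  occurs-check fail: b in (c -> List b)

Answer: FAIL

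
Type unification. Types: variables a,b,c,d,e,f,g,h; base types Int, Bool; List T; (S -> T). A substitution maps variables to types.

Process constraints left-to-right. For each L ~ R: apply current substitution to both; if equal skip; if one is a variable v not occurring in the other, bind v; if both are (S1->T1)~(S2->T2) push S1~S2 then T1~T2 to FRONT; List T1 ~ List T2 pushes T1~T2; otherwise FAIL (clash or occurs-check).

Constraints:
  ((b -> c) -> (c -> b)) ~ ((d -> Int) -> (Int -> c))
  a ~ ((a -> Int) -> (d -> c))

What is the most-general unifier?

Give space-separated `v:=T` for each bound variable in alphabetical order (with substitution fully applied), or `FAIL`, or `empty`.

step 1: unify ((b -> c) -> (c -> b)) ~ ((d -> Int) -> (Int -> c))  [subst: {-} | 1 pending]
  -> decompose arrow: push (b -> c)~(d -> Int), (c -> b)~(Int -> c)
step 2: unify (b -> c) ~ (d -> Int)  [subst: {-} | 2 pending]
  -> decompose arrow: push b~d, c~Int
step 3: unify b ~ d  [subst: {-} | 3 pending]
  bind b := d
step 4: unify c ~ Int  [subst: {b:=d} | 2 pending]
  bind c := Int
step 5: unify (Int -> d) ~ (Int -> Int)  [subst: {b:=d, c:=Int} | 1 pending]
  -> decompose arrow: push Int~Int, d~Int
step 6: unify Int ~ Int  [subst: {b:=d, c:=Int} | 2 pending]
  -> identical, skip
step 7: unify d ~ Int  [subst: {b:=d, c:=Int} | 1 pending]
  bind d := Int
step 8: unify a ~ ((a -> Int) -> (Int -> Int))  [subst: {b:=d, c:=Int, d:=Int} | 0 pending]
  occurs-check fail: a in ((a -> Int) -> (Int -> Int))

Answer: FAIL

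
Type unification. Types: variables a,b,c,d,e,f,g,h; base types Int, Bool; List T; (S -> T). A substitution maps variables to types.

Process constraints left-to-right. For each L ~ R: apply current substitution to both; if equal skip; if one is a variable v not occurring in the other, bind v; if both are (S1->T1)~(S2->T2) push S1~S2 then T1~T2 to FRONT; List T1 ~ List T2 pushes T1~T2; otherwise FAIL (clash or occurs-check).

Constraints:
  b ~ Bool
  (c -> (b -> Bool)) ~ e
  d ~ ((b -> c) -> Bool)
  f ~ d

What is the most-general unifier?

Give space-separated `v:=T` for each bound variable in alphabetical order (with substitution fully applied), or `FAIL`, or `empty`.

Answer: b:=Bool d:=((Bool -> c) -> Bool) e:=(c -> (Bool -> Bool)) f:=((Bool -> c) -> Bool)

Derivation:
step 1: unify b ~ Bool  [subst: {-} | 3 pending]
  bind b := Bool
step 2: unify (c -> (Bool -> Bool)) ~ e  [subst: {b:=Bool} | 2 pending]
  bind e := (c -> (Bool -> Bool))
step 3: unify d ~ ((Bool -> c) -> Bool)  [subst: {b:=Bool, e:=(c -> (Bool -> Bool))} | 1 pending]
  bind d := ((Bool -> c) -> Bool)
step 4: unify f ~ ((Bool -> c) -> Bool)  [subst: {b:=Bool, e:=(c -> (Bool -> Bool)), d:=((Bool -> c) -> Bool)} | 0 pending]
  bind f := ((Bool -> c) -> Bool)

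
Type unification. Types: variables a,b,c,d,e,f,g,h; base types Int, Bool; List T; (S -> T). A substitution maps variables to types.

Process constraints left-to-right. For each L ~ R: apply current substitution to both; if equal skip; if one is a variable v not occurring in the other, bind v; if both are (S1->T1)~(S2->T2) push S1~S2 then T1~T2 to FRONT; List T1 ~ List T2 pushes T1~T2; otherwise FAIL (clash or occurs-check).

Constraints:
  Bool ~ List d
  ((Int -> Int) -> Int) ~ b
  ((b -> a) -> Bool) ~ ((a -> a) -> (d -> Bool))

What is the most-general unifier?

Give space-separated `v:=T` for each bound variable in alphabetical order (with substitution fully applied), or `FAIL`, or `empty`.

step 1: unify Bool ~ List d  [subst: {-} | 2 pending]
  clash: Bool vs List d

Answer: FAIL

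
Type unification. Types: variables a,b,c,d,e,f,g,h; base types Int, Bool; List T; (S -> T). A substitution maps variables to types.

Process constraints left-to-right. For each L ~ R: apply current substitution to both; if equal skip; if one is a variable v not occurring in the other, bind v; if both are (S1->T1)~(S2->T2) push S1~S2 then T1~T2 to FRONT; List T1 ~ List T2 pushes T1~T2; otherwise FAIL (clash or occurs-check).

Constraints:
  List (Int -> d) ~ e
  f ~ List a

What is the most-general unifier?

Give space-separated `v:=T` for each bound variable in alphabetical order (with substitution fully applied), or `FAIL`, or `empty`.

step 1: unify List (Int -> d) ~ e  [subst: {-} | 1 pending]
  bind e := List (Int -> d)
step 2: unify f ~ List a  [subst: {e:=List (Int -> d)} | 0 pending]
  bind f := List a

Answer: e:=List (Int -> d) f:=List a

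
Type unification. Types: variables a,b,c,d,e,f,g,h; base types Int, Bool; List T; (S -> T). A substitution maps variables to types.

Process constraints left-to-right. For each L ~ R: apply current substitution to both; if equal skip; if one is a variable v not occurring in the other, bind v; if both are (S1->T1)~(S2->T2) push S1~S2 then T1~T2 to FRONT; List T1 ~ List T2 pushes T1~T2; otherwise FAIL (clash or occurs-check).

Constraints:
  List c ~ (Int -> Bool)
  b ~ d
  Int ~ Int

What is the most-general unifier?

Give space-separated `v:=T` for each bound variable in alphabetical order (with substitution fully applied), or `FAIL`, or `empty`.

step 1: unify List c ~ (Int -> Bool)  [subst: {-} | 2 pending]
  clash: List c vs (Int -> Bool)

Answer: FAIL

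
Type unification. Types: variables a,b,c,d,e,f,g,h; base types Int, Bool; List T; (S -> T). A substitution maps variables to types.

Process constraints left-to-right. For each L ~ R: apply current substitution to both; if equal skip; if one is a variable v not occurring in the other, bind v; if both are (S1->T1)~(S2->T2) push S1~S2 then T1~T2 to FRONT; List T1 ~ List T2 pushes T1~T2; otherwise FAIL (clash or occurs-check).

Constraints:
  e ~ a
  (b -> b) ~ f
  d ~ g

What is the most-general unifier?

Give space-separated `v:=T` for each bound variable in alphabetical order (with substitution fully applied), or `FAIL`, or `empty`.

step 1: unify e ~ a  [subst: {-} | 2 pending]
  bind e := a
step 2: unify (b -> b) ~ f  [subst: {e:=a} | 1 pending]
  bind f := (b -> b)
step 3: unify d ~ g  [subst: {e:=a, f:=(b -> b)} | 0 pending]
  bind d := g

Answer: d:=g e:=a f:=(b -> b)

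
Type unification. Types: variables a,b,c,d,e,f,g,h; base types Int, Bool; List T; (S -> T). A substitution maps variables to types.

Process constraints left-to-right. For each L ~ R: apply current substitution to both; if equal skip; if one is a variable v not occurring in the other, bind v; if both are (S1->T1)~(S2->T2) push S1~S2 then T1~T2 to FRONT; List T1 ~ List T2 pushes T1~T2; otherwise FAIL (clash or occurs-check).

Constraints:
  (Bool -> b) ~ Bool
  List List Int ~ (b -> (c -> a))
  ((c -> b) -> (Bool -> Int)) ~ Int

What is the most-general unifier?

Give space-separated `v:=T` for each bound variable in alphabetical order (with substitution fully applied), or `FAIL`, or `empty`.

step 1: unify (Bool -> b) ~ Bool  [subst: {-} | 2 pending]
  clash: (Bool -> b) vs Bool

Answer: FAIL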